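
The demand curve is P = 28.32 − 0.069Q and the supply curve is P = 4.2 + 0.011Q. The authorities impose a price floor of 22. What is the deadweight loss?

1762.42

Competitive equilibrium: 28.32 − 0.069Q = 4.2 + 0.011Q → Q* = 301.5, P* = 7.5165.
At the floor P = 22, quantity demanded = (28.32 − 22)/0.069 = 91.5942.
Sellers' marginal cost at Q' = 91.5942: 4.2 + 0.011·91.5942 = 5.2075.
ΔQ = 301.5 − 91.5942 = 209.9058; wedge = 22 − 5.2075 = 16.7925.
Deadweight loss = ½ × 209.9058 × 16.7925 = 1762.42.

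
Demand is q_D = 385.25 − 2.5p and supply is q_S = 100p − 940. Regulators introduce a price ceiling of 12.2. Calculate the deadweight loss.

1090.26

In inverse form: demand p = 154.1 − 0.4q, supply p = 9.4 + 0.01q.
Competitive equilibrium: 154.1 − 0.4q = 9.4 + 0.01q → q* = 352.9268, p* = 12.9293.
At the ceiling p = 12.2, quantity supplied = (12.2 − 9.4)/0.01 = 280.
Willingness to pay at q' = 280: 154.1 − 0.4·280 = 42.1.
Δq = 352.9268 − 280 = 72.9268; wedge = 42.1 − 12.2 = 29.9.
Deadweight loss = ½ × 72.9268 × 29.9 = 1090.26.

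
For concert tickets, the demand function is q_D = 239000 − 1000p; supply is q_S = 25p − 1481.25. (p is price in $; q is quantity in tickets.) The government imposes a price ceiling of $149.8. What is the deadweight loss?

In inverse form: demand p = 239 − 0.001q, supply p = 59.25 + 0.04q.
Competitive equilibrium: 239 − 0.001q = 59.25 + 0.04q → q* = 4384.14634, p* = 234.61585.
At the ceiling p = 149.8, quantity supplied = (149.8 − 59.25)/0.04 = 2263.75.
Willingness to pay at q' = 2263.75: 239 − 0.001·2263.75 = 236.73625.
Δq = 4384.14634 − 2263.75 = 2120.39634; wedge = 236.73625 − 149.8 = 86.93625.
DWL = ½ × 2120.39634 × 86.93625 = $92169.65.

$92169.65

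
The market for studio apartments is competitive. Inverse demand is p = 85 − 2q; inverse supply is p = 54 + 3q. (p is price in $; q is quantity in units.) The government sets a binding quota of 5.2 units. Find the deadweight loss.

Competitive equilibrium: 85 − 2q = 54 + 3q → q* = 6.2, p* = 72.6.
At q = 5.2: demand price = 85 − 2·5.2 = 74.6; supply price = 54 + 3·5.2 = 69.6.
Δq = 6.2 − 5.2 = 1; wedge = 74.6 − 69.6 = 5.
Deadweight loss = ½ × 1 × 5 = $2.50.

$2.50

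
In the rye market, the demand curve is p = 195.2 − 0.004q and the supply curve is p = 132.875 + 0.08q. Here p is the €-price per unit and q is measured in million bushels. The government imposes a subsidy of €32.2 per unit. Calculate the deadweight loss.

€6171.67 million

Competitive equilibrium: 195.2 − 0.004q = 132.875 + 0.08q → q* = 741.9643, p* = 192.2321.
The subsidy lowers effective supply by 32.2: p = 100.675 + 0.08q.
New quantity: 195.2 − 0.004q = 100.675 + 0.08q → q' = 1125.2976.
Overproduction Δq = 1125.2976 − 741.9643 = 383.3333; wedge = subsidy = 32.2.
Welfare loss = ½ × 383.3333 × 32.2 = €6171.67 million.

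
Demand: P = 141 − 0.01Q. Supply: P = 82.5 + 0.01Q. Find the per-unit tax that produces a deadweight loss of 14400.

24

Competitive equilibrium: 141 − 0.01Q = 82.5 + 0.01Q → Q* = 2925, P* = 111.75.
A tax t gives ΔQ = t/0.02 and wedge t, so DWL = t²/0.04.
t²/0.04 = 14400 → t² = 576 → t = 24.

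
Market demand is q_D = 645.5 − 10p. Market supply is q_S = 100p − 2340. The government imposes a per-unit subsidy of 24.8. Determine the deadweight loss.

2795.64

In inverse form: demand p = 64.55 − 0.1q, supply p = 23.4 + 0.01q.
Competitive equilibrium: 64.55 − 0.1q = 23.4 + 0.01q → q* = 374.0909, p* = 27.1409.
The subsidy lowers effective supply by 24.8: p = 0.01q − 1.4.
New quantity: 64.55 − 0.1q = 0.01q − 1.4 → q' = 599.5455.
Overproduction Δq = 599.5455 − 374.0909 = 225.4546; wedge = subsidy = 24.8.
Deadweight loss = ½ × 225.4546 × 24.8 = 2795.64.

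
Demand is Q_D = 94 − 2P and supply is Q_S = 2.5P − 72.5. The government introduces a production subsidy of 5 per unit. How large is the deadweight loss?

13.89

In inverse form: demand P = 47 − 0.5Q, supply P = 29 + 0.4Q.
Competitive equilibrium: 47 − 0.5Q = 29 + 0.4Q → Q* = 20, P* = 37.
The subsidy lowers effective supply by 5: P = 24 + 0.4Q.
New quantity: 47 − 0.5Q = 24 + 0.4Q → Q' = 25.5556.
Overproduction ΔQ = 25.5556 − 20 = 5.5556; wedge = subsidy = 5.
The triangle = ½ × 5.5556 × 5 = 13.89.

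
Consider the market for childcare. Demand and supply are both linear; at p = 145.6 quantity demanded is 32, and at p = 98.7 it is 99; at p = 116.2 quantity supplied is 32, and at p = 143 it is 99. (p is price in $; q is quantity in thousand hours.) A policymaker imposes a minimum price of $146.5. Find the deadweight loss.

Demand slope = (98.7 − 145.6)/(99 − 32) = −0.7, so p = 168 − 0.7q.
Supply slope = (143 − 116.2)/(99 − 32) = 0.4, so p = 103.4 + 0.4q.
Competitive equilibrium: 168 − 0.7q = 103.4 + 0.4q → q* = 58.7273, p* = 126.8909.
At the floor p = 146.5, quantity demanded = (168 − 146.5)/0.7 = 30.7143.
Sellers' marginal cost at q' = 30.7143: 103.4 + 0.4·30.7143 = 115.6857.
Δq = 58.7273 − 30.7143 = 28.013; wedge = 146.5 − 115.6857 = 30.8143.
The triangle = ½ × 28.013 × 30.8143 = $431.60 thousand.

$431.60 thousand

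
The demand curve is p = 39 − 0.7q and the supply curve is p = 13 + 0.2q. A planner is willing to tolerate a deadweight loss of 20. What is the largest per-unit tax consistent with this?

6

Competitive equilibrium: 39 − 0.7q = 13 + 0.2q → q* = 28.8889, p* = 18.7778.
A tax t gives Δq = t/0.9 and wedge t, so DWL = t²/1.8.
t²/1.8 = 20 → t² = 36 → t = 6.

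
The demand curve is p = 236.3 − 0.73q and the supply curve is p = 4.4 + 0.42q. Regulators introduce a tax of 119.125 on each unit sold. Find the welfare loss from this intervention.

Competitive equilibrium: 236.3 − 0.73q = 4.4 + 0.42q → q* = 201.6522, p* = 89.0939.
With the tax, the buyer price exceeds the seller price by 119.125: (236.3 − 0.73q) − (4.4 + 0.42q) = 119.125 → q' = 98.0652.
Δq = 201.6522 − 98.0652 = 103.587; the wedge equals the tax, 119.125.
Deadweight loss = ½ × 103.587 × 119.125 = 6169.90.

6169.90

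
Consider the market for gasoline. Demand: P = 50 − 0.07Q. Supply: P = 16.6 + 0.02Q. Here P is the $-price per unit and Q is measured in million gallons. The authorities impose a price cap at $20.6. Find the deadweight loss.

Competitive equilibrium: 50 − 0.07Q = 16.6 + 0.02Q → Q* = 371.1111, P* = 24.0222.
At the ceiling P = 20.6, quantity supplied = (20.6 − 16.6)/0.02 = 200.
Willingness to pay at Q' = 200: 50 − 0.07·200 = 36.
ΔQ = 371.1111 − 200 = 171.1111; wedge = 36 − 20.6 = 15.4.
The triangle = ½ × 171.1111 × 15.4 = $1317.56 million.

$1317.56 million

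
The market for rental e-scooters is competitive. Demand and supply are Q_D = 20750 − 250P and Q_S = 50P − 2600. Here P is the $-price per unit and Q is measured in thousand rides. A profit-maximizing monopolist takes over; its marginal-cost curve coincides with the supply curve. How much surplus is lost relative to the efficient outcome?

$408.59 thousand

In inverse form: demand P = 83 − 0.004Q, supply P = 52 + 0.02Q.
Competitive equilibrium: 83 − 0.004Q = 52 + 0.02Q → Q* = 1291.66667, P* = 77.83333.
Marginal revenue: MR = 83 − 0.008Q. Set MR = MC: 83 − 0.008Q = 52 + 0.02Q → Q_m = 1107.14286.
Price P_m = 83 − 0.004·1107.14286 = 78.57143; MC(Q_m) = 52 + 0.02·1107.14286 = 74.14286.
Competitive Q* = 1291.66667, so ΔQ = 184.52381; wedge = 78.57143 − 74.14286 = 4.42857.
DWL = ½ × 184.52381 × 4.42857 = $408.59 thousand.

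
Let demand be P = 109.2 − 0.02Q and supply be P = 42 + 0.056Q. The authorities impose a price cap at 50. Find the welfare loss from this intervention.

20884.98

Competitive equilibrium: 109.2 − 0.02Q = 42 + 0.056Q → Q* = 884.210526, P* = 91.515789.
At the ceiling P = 50, quantity supplied = (50 − 42)/0.056 = 142.857143.
Willingness to pay at Q' = 142.857143: 109.2 − 0.02·142.857143 = 106.342857.
ΔQ = 884.210526 − 142.857143 = 741.353383; wedge = 106.342857 − 50 = 56.342857.
Deadweight loss = ½ × 741.353383 × 56.342857 = 20884.98.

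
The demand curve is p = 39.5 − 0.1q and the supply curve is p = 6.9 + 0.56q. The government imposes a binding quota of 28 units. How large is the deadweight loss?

Competitive equilibrium: 39.5 − 0.1q = 6.9 + 0.56q → q* = 49.3939, p* = 34.5606.
At q = 28: demand price = 39.5 − 0.1·28 = 36.7; supply price = 6.9 + 0.56·28 = 22.58.
Δq = 49.3939 − 28 = 21.3939; wedge = 36.7 − 22.58 = 14.12.
DWL = ½ × 21.3939 × 14.12 = 151.04.

151.04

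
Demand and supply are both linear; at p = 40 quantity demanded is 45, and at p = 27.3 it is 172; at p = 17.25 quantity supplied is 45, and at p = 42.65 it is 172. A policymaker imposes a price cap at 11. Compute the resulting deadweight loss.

1720.03

Demand slope = (27.3 − 40)/(172 − 45) = −0.1, so p = 44.5 − 0.1q.
Supply slope = (42.65 − 17.25)/(172 − 45) = 0.2, so p = 8.25 + 0.2q.
Competitive equilibrium: 44.5 − 0.1q = 8.25 + 0.2q → q* = 120.8333, p* = 32.4167.
At the ceiling p = 11, quantity supplied = (11 − 8.25)/0.2 = 13.75.
Willingness to pay at q' = 13.75: 44.5 − 0.1·13.75 = 43.125.
Δq = 120.8333 − 13.75 = 107.0833; wedge = 43.125 − 11 = 32.125.
Deadweight loss = ½ × 107.0833 × 32.125 = 1720.03.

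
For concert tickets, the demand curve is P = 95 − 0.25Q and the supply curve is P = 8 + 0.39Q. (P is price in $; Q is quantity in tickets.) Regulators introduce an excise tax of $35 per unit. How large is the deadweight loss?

Competitive equilibrium: 95 − 0.25Q = 8 + 0.39Q → Q* = 135.9375, P* = 61.0156.
With the tax, the buyer price exceeds the seller price by 35: (95 − 0.25Q) − (8 + 0.39Q) = 35 → Q' = 81.25.
ΔQ = 135.9375 − 81.25 = 54.6875; the wedge equals the tax, 35.
The triangle = ½ × 54.6875 × 35 = $957.03.

$957.03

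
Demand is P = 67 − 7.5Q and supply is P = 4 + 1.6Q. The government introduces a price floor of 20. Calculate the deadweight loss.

1.96

Competitive equilibrium: 67 − 7.5Q = 4 + 1.6Q → Q* = 6.9231, P* = 15.0769.
At the floor P = 20, quantity demanded = (67 − 20)/7.5 = 6.2667.
Sellers' marginal cost at Q' = 6.2667: 4 + 1.6·6.2667 = 14.0267.
ΔQ = 6.9231 − 6.2667 = 0.6564; wedge = 20 − 14.0267 = 5.9733.
DWL = ½ × 0.6564 × 5.9733 = 1.96.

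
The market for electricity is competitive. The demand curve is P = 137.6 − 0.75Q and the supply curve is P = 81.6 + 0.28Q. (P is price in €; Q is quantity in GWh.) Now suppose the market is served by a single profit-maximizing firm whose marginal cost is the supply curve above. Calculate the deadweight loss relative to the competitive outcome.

Competitive equilibrium: 137.6 − 0.75Q = 81.6 + 0.28Q → Q* = 54.3689, P* = 96.8233.
Marginal revenue: MR = 137.6 − 1.5Q. Set MR = MC: 137.6 − 1.5Q = 81.6 + 0.28Q → Q_m = 31.4607.
Price P_m = 137.6 − 0.75·31.4607 = 114.0045; MC(Q_m) = 81.6 + 0.28·31.4607 = 90.409.
Competitive Q* = 54.3689, so ΔQ = 22.9082; wedge = 114.0045 − 90.409 = 23.5955.
The triangle = ½ × 22.9082 × 23.5955 = €270.27.

€270.27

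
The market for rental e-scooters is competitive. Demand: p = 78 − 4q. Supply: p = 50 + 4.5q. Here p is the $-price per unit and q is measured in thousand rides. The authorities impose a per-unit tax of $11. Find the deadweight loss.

Competitive equilibrium: 78 − 4q = 50 + 4.5q → q* = 3.2941, p* = 64.8235.
With the tax, the buyer price exceeds the seller price by 11: (78 − 4q) − (50 + 4.5q) = 11 → q' = 2.
Δq = 3.2941 − 2 = 1.2941; the wedge equals the tax, 11.
Deadweight loss = ½ × 1.2941 × 11 = $7.12 thousand.

$7.12 thousand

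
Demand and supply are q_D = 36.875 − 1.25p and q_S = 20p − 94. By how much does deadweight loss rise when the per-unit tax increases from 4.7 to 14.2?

In inverse form: demand p = 29.5 − 0.8q, supply p = 4.7 + 0.05q.
Competitive equilibrium: 29.5 − 0.8q = 4.7 + 0.05q → q* = 29.1765, p* = 6.1588.
For a per-unit tax t: Δq = t/0.85, so DWL = ½·t·(t/0.85) = t²/1.7.
At t = 4.7: DWL = 12.994. At t = 14.2: DWL = 118.612.
Increase = 118.612 − 12.994 = 105.62.

105.62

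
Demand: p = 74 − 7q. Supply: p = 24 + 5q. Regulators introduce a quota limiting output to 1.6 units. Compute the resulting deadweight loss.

39.53

Competitive equilibrium: 74 − 7q = 24 + 5q → q* = 4.1667, p* = 44.8333.
At q = 1.6: demand price = 74 − 7·1.6 = 62.8; supply price = 24 + 5·1.6 = 32.
Δq = 4.1667 − 1.6 = 2.5667; wedge = 62.8 − 32 = 30.8.
The triangle = ½ × 2.5667 × 30.8 = 39.53.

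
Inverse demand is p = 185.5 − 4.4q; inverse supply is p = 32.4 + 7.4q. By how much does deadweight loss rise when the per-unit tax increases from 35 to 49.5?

51.92

Competitive equilibrium: 185.5 − 4.4q = 32.4 + 7.4q → q* = 12.9746, p* = 128.4119.
For a per-unit tax t: Δq = t/11.8, so DWL = ½·t·(t/11.8) = t²/23.6.
At t = 35: DWL = 51.907. At t = 49.5: DWL = 103.824.
Increase = 103.824 − 51.907 = 51.92.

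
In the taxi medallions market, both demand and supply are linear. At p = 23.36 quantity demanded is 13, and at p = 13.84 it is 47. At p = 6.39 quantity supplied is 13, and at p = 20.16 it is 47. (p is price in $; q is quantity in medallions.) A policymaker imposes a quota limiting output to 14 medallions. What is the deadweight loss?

Demand slope = (13.84 − 23.36)/(47 − 13) = −0.28, so p = 27 − 0.28q.
Supply slope = (20.16 − 6.39)/(47 − 13) = 0.405, so p = 1.125 + 0.405q.
Competitive equilibrium: 27 − 0.28q = 1.125 + 0.405q → q* = 37.7737, p* = 16.4234.
At q = 14: demand price = 27 − 0.28·14 = 23.08; supply price = 1.125 + 0.405·14 = 6.795.
Δq = 37.7737 − 14 = 23.7737; wedge = 23.08 − 6.795 = 16.285.
The triangle = ½ × 23.7737 × 16.285 = $193.58.

$193.58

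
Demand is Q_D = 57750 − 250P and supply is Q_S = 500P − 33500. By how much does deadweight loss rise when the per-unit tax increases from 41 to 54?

102916.67

In inverse form: demand P = 231 − 0.004Q, supply P = 67 + 0.002Q.
Competitive equilibrium: 231 − 0.004Q = 67 + 0.002Q → Q* = 27333.3333, P* = 121.6667.
For a per-unit tax t: ΔQ = t/0.006, so DWL = ½·t·(t/0.006) = t²/0.012.
At t = 41: DWL = 140083.333. At t = 54: DWL = 243000.
Increase = 243000 − 140083.333 = 102916.67.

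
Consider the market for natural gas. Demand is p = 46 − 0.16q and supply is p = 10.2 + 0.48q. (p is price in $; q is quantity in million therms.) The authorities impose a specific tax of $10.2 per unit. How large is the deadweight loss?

$81.28 million

Competitive equilibrium: 46 − 0.16q = 10.2 + 0.48q → q* = 55.9375, p* = 37.05.
With the tax, the buyer price exceeds the seller price by 10.2: (46 − 0.16q) − (10.2 + 0.48q) = 10.2 → q' = 40.
Δq = 55.9375 − 40 = 15.9375; the wedge equals the tax, 10.2.
Deadweight loss = ½ × 15.9375 × 10.2 = $81.28 million.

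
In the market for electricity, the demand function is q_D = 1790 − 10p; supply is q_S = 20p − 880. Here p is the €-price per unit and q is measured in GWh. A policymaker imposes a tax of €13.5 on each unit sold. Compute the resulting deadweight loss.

€607.50

In inverse form: demand p = 179 − 0.1q, supply p = 44 + 0.05q.
Competitive equilibrium: 179 − 0.1q = 44 + 0.05q → q* = 900, p* = 89.
With the tax, the buyer price exceeds the seller price by 13.5: (179 − 0.1q) − (44 + 0.05q) = 13.5 → q' = 810.
Δq = 900 − 810 = 90; the wedge equals the tax, 13.5.
Welfare loss = ½ × 90 × 13.5 = €607.50.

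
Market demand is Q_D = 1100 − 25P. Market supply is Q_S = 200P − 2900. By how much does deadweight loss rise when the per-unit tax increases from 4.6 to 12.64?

In inverse form: demand P = 44 − 0.04Q, supply P = 14.5 + 0.005Q.
Competitive equilibrium: 44 − 0.04Q = 14.5 + 0.005Q → Q* = 655.5556, P* = 17.7778.
For a per-unit tax t: ΔQ = t/0.045, so DWL = ½·t·(t/0.045) = t²/0.09.
At t = 4.6: DWL = 235.111. At t = 12.64: DWL = 1775.218.
Increase = 1775.218 − 235.111 = 1540.11.

1540.11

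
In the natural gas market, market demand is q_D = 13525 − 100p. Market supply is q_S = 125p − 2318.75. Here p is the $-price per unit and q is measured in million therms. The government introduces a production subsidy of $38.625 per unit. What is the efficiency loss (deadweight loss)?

$41441.41 million

In inverse form: demand p = 135.25 − 0.01q, supply p = 18.55 + 0.008q.
Competitive equilibrium: 135.25 − 0.01q = 18.55 + 0.008q → q* = 6483.3333, p* = 70.4167.
The subsidy lowers effective supply by 38.625: p = 0.008q − 20.075.
New quantity: 135.25 − 0.01q = 0.008q − 20.075 → q' = 8629.1667.
Overproduction Δq = 8629.1667 − 6483.3333 = 2145.8334; wedge = subsidy = 38.625.
The triangle = ½ × 2145.8334 × 38.625 = $41441.41 million.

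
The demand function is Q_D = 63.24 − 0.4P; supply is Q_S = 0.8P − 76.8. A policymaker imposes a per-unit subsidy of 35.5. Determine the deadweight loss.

In inverse form: demand P = 158.1 − 2.5Q, supply P = 96 + 1.25Q.
Competitive equilibrium: 158.1 − 2.5Q = 96 + 1.25Q → Q* = 16.56, P* = 116.7.
The subsidy lowers effective supply by 35.5: P = 60.5 + 1.25Q.
New quantity: 158.1 − 2.5Q = 60.5 + 1.25Q → Q' = 26.0267.
Overproduction ΔQ = 26.0267 − 16.56 = 9.4667; wedge = subsidy = 35.5.
Welfare loss = ½ × 9.4667 × 35.5 = 168.03.

168.03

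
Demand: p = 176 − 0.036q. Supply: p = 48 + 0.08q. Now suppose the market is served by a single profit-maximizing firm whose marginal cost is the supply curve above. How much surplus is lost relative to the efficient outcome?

3961.41

Competitive equilibrium: 176 − 0.036q = 48 + 0.08q → q* = 1103.4483, p* = 136.2759.
Marginal revenue: MR = 176 − 0.072q. Set MR = MC: 176 − 0.072q = 48 + 0.08q → q_m = 842.1053.
Price p_m = 176 − 0.036·842.1053 = 145.6842; MC(q_m) = 48 + 0.08·842.1053 = 115.3684.
Competitive q* = 1103.4483, so Δq = 261.343; wedge = 145.6842 − 115.3684 = 30.3158.
Deadweight loss = ½ × 261.343 × 30.3158 = 3961.41.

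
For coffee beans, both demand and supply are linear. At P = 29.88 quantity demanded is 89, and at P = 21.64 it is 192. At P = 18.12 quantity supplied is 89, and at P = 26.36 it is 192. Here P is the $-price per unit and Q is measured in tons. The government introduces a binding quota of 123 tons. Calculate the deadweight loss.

Demand slope = (21.64 − 29.88)/(192 − 89) = −0.08, so P = 37 − 0.08Q.
Supply slope = (26.36 − 18.12)/(192 − 89) = 0.08, so P = 11 + 0.08Q.
Competitive equilibrium: 37 − 0.08Q = 11 + 0.08Q → Q* = 162.5, P* = 24.
At Q = 123: demand price = 37 − 0.08·123 = 27.16; supply price = 11 + 0.08·123 = 20.84.
ΔQ = 162.5 − 123 = 39.5; wedge = 27.16 − 20.84 = 6.32.
Deadweight loss = ½ × 39.5 × 6.32 = $124.82.

$124.82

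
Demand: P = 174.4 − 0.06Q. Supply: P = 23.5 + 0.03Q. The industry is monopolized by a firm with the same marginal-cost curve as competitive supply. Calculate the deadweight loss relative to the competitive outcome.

20240.72

Competitive equilibrium: 174.4 − 0.06Q = 23.5 + 0.03Q → Q* = 1676.6667, P* = 73.8.
Marginal revenue: MR = 174.4 − 0.12Q. Set MR = MC: 174.4 − 0.12Q = 23.5 + 0.03Q → Q_m = 1006.
Price P_m = 174.4 − 0.06·1006 = 114.04; MC(Q_m) = 23.5 + 0.03·1006 = 53.68.
Competitive Q* = 1676.6667, so ΔQ = 670.6667; wedge = 114.04 − 53.68 = 60.36.
Deadweight loss = ½ × 670.6667 × 60.36 = 20240.72.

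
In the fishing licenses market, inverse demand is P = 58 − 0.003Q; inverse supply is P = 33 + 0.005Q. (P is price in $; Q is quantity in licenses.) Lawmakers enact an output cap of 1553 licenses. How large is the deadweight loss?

Competitive equilibrium: 58 − 0.003Q = 33 + 0.005Q → Q* = 3125, P* = 48.625.
At Q = 1553: demand price = 58 − 0.003·1553 = 53.341; supply price = 33 + 0.005·1553 = 40.765.
ΔQ = 3125 − 1553 = 1572; wedge = 53.341 − 40.765 = 12.576.
Deadweight loss = ½ × 1572 × 12.576 = $9884.736.

$9884.736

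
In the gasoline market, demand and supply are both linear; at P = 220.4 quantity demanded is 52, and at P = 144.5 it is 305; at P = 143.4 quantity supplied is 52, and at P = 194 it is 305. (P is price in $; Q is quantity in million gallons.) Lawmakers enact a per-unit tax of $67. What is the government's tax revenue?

Demand slope = (144.5 − 220.4)/(305 − 52) = −0.3, so P = 236 − 0.3Q.
Supply slope = (194 − 143.4)/(305 − 52) = 0.2, so P = 133 + 0.2Q.
Competitive equilibrium: 236 − 0.3Q = 133 + 0.2Q → Q* = 206, P* = 174.2.
With the tax, the buyer price exceeds the seller price by 67: (236 − 0.3Q) − (133 + 0.2Q) = 67 → Q' = 72.
Tax revenue = 67 × 72 = $4824 million.

$4824 million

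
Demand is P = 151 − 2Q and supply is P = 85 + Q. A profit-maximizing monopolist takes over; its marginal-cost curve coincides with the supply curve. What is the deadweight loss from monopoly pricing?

Competitive equilibrium: 151 − 2Q = 85 + Q → Q* = 22, P* = 107.
Marginal revenue: MR = 151 − 4Q. Set MR = MC: 151 − 4Q = 85 + Q → Q_m = 13.2.
Price P_m = 151 − 2·13.2 = 124.6; MC(Q_m) = 85 + 1·13.2 = 98.2.
Competitive Q* = 22, so ΔQ = 8.8; wedge = 124.6 − 98.2 = 26.4.
DWL = ½ × 8.8 × 26.4 = 116.16.

116.16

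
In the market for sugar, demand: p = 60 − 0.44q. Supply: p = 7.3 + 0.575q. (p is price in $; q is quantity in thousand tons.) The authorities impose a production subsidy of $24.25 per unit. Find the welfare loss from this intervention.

Competitive equilibrium: 60 − 0.44q = 7.3 + 0.575q → q* = 51.9212, p* = 37.1547.
The subsidy lowers effective supply by 24.25: p = 0.575q − 16.95.
New quantity: 60 − 0.44q = 0.575q − 16.95 → q' = 75.8128.
Overproduction Δq = 75.8128 − 51.9212 = 23.8916; wedge = subsidy = 24.25.
The triangle = ½ × 23.8916 × 24.25 = $289.69 thousand.

$289.69 thousand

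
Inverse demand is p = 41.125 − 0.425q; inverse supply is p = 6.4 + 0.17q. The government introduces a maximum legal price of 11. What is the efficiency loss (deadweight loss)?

Competitive equilibrium: 41.125 − 0.425q = 6.4 + 0.17q → q* = 58.3613, p* = 16.3214.
At the ceiling p = 11, quantity supplied = (11 − 6.4)/0.17 = 27.0588.
Willingness to pay at q' = 27.0588: 41.125 − 0.425·27.0588 = 29.625.
Δq = 58.3613 − 27.0588 = 31.3025; wedge = 29.625 − 11 = 18.625.
Deadweight loss = ½ × 31.3025 × 18.625 = 291.50.

291.50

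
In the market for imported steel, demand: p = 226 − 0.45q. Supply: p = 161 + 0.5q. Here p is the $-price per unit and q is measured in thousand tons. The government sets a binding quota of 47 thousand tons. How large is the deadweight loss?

$217.96 thousand

Competitive equilibrium: 226 − 0.45q = 161 + 0.5q → q* = 68.4211, p* = 195.2105.
At q = 47: demand price = 226 − 0.45·47 = 204.85; supply price = 161 + 0.5·47 = 184.5.
Δq = 68.4211 − 47 = 21.4211; wedge = 204.85 − 184.5 = 20.35.
Deadweight loss = ½ × 21.4211 × 20.35 = $217.96 thousand.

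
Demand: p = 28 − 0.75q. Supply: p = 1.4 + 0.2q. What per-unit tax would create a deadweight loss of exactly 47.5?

9.5

Competitive equilibrium: 28 − 0.75q = 1.4 + 0.2q → q* = 28, p* = 7.
A tax t gives Δq = t/0.95 and wedge t, so DWL = t²/1.9.
t²/1.9 = 47.5 → t² = 90.25 → t = 9.5.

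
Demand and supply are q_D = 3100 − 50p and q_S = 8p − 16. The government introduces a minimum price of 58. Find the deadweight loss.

3313.79

In inverse form: demand p = 62 − 0.02q, supply p = 2 + 0.125q.
Competitive equilibrium: 62 − 0.02q = 2 + 0.125q → q* = 413.7931, p* = 53.7241.
At the floor p = 58, quantity demanded = (62 − 58)/0.02 = 200.
Sellers' marginal cost at q' = 200: 2 + 0.125·200 = 27.
Δq = 413.7931 − 200 = 213.7931; wedge = 58 − 27 = 31.
The triangle = ½ × 213.7931 × 31 = 3313.79.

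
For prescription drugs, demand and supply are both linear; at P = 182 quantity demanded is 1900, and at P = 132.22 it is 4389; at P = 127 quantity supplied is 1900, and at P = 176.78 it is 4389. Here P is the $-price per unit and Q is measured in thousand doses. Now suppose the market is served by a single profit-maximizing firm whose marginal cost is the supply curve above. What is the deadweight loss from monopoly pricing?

$23834.72 thousand

Demand slope = (132.22 − 182)/(4389 − 1900) = −0.02, so P = 220 − 0.02Q.
Supply slope = (176.78 − 127)/(4389 − 1900) = 0.02, so P = 89 + 0.02Q.
Competitive equilibrium: 220 − 0.02Q = 89 + 0.02Q → Q* = 3275, P* = 154.5.
Marginal revenue: MR = 220 − 0.04Q. Set MR = MC: 220 − 0.04Q = 89 + 0.02Q → Q_m = 2183.33333.
Price P_m = 220 − 0.02·2183.33333 = 176.33333; MC(Q_m) = 89 + 0.02·2183.33333 = 132.66667.
Competitive Q* = 3275, so ΔQ = 1091.66667; wedge = 176.33333 − 132.66667 = 43.66666.
DWL = ½ × 1091.66667 × 43.66666 = $23834.72 thousand.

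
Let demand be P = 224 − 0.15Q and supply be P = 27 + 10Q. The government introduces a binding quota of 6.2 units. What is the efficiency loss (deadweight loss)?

885.46

Competitive equilibrium: 224 − 0.15Q = 27 + 10Q → Q* = 19.4089, P* = 221.0887.
At Q = 6.2: demand price = 224 − 0.15·6.2 = 223.07; supply price = 27 + 10·6.2 = 89.
ΔQ = 19.4089 − 6.2 = 13.2089; wedge = 223.07 − 89 = 134.07.
The triangle = ½ × 13.2089 × 134.07 = 885.46.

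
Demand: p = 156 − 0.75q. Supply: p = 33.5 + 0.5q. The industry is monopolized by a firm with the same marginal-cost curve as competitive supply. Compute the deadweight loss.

Competitive equilibrium: 156 − 0.75q = 33.5 + 0.5q → q* = 98, p* = 82.5.
Marginal revenue: MR = 156 − 1.5q. Set MR = MC: 156 − 1.5q = 33.5 + 0.5q → q_m = 61.25.
Price p_m = 156 − 0.75·61.25 = 110.0625; MC(q_m) = 33.5 + 0.5·61.25 = 64.125.
Competitive q* = 98, so Δq = 36.75; wedge = 110.0625 − 64.125 = 45.9375.
The triangle = ½ × 36.75 × 45.9375 = 844.10.

844.10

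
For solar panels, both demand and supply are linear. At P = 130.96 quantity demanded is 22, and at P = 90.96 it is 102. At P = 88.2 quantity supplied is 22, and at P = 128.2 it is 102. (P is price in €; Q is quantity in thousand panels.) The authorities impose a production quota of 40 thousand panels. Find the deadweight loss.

Demand slope = (90.96 − 130.96)/(102 − 22) = −0.5, so P = 141.96 − 0.5Q.
Supply slope = (128.2 − 88.2)/(102 − 22) = 0.5, so P = 77.2 + 0.5Q.
Competitive equilibrium: 141.96 − 0.5Q = 77.2 + 0.5Q → Q* = 64.76, P* = 109.58.
At Q = 40: demand price = 141.96 − 0.5·40 = 121.96; supply price = 77.2 + 0.5·40 = 97.2.
ΔQ = 64.76 − 40 = 24.76; wedge = 121.96 − 97.2 = 24.76.
Welfare loss = ½ × 24.76 × 24.76 = €306.53 thousand.

€306.53 thousand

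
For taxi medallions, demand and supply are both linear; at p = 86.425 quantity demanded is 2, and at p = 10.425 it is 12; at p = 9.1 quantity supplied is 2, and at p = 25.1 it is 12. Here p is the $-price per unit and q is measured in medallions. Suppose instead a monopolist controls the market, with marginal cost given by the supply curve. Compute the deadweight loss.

Demand slope = (10.425 − 86.425)/(12 − 2) = −7.6, so p = 101.625 − 7.6q.
Supply slope = (25.1 − 9.1)/(12 − 2) = 1.6, so p = 5.9 + 1.6q.
Competitive equilibrium: 101.625 − 7.6q = 5.9 + 1.6q → q* = 10.4049, p* = 22.5478.
Marginal revenue: MR = 101.625 − 15.2q. Set MR = MC: 101.625 − 15.2q = 5.9 + 1.6q → q_m = 5.6979.
Price p_m = 101.625 − 7.6·5.6979 = 58.321; MC(q_m) = 5.9 + 1.6·5.6979 = 15.0166.
Competitive q* = 10.4049, so Δq = 4.707; wedge = 58.321 − 15.0166 = 43.3044.
The triangle = ½ × 4.707 × 43.3044 = $101.92.

$101.92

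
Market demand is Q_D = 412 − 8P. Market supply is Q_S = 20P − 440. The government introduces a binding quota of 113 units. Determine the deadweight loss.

In inverse form: demand P = 51.5 − 0.125Q, supply P = 22 + 0.05Q.
Competitive equilibrium: 51.5 − 0.125Q = 22 + 0.05Q → Q* = 168.5714, P* = 30.4286.
At Q = 113: demand price = 51.5 − 0.125·113 = 37.375; supply price = 22 + 0.05·113 = 27.65.
ΔQ = 168.5714 − 113 = 55.5714; wedge = 37.375 − 27.65 = 9.725.
The triangle = ½ × 55.5714 × 9.725 = 270.22.

270.22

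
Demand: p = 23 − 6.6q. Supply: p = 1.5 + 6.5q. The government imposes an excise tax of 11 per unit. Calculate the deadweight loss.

4.62

Competitive equilibrium: 23 − 6.6q = 1.5 + 6.5q → q* = 1.6412, p* = 12.1679.
With the tax, the buyer price exceeds the seller price by 11: (23 − 6.6q) − (1.5 + 6.5q) = 11 → q' = 0.8015.
Δq = 1.6412 − 0.8015 = 0.8397; the wedge equals the tax, 11.
DWL = ½ × 0.8397 × 11 = 4.62.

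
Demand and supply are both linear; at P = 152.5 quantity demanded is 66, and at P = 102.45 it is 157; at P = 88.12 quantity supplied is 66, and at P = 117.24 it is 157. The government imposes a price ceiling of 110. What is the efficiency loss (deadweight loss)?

13.76

Demand slope = (102.45 − 152.5)/(157 − 66) = −0.55, so P = 188.8 − 0.55Q.
Supply slope = (117.24 − 88.12)/(157 − 66) = 0.32, so P = 67 + 0.32Q.
Competitive equilibrium: 188.8 − 0.55Q = 67 + 0.32Q → Q* = 140, P* = 111.8.
At the ceiling P = 110, quantity supplied = (110 − 67)/0.32 = 134.375.
Willingness to pay at Q' = 134.375: 188.8 − 0.55·134.375 = 114.8938.
ΔQ = 140 − 134.375 = 5.625; wedge = 114.8938 − 110 = 4.8938.
Welfare loss = ½ × 5.625 × 4.8938 = 13.76.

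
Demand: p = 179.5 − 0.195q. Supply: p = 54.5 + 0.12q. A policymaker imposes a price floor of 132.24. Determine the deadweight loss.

3757.93

Competitive equilibrium: 179.5 − 0.195q = 54.5 + 0.12q → q* = 396.8254, p* = 102.119.
At the floor p = 132.24, quantity demanded = (179.5 − 132.24)/0.195 = 242.359.
Sellers' marginal cost at q' = 242.359: 54.5 + 0.12·242.359 = 83.5831.
Δq = 396.8254 − 242.359 = 154.4664; wedge = 132.24 − 83.5831 = 48.6569.
DWL = ½ × 154.4664 × 48.6569 = 3757.93.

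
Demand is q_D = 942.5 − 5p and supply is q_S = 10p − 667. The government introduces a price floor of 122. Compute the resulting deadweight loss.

810.34

In inverse form: demand p = 188.5 − 0.2q, supply p = 66.7 + 0.1q.
Competitive equilibrium: 188.5 − 0.2q = 66.7 + 0.1q → q* = 406, p* = 107.3.
At the floor p = 122, quantity demanded = (188.5 − 122)/0.2 = 332.5.
Sellers' marginal cost at q' = 332.5: 66.7 + 0.1·332.5 = 99.95.
Δq = 406 − 332.5 = 73.5; wedge = 122 − 99.95 = 22.05.
Welfare loss = ½ × 73.5 × 22.05 = 810.34.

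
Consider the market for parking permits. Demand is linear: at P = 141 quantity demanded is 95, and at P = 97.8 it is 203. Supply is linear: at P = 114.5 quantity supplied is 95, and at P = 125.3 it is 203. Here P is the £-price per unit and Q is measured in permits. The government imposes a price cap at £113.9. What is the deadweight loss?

Demand slope = (97.8 − 141)/(203 − 95) = −0.4, so P = 179 − 0.4Q.
Supply slope = (125.3 − 114.5)/(203 − 95) = 0.1, so P = 105 + 0.1Q.
Competitive equilibrium: 179 − 0.4Q = 105 + 0.1Q → Q* = 148, P* = 119.8.
At the ceiling P = 113.9, quantity supplied = (113.9 − 105)/0.1 = 89.
Willingness to pay at Q' = 89: 179 − 0.4·89 = 143.4.
ΔQ = 148 − 89 = 59; wedge = 143.4 − 113.9 = 29.5.
Deadweight loss = ½ × 59 × 29.5 = £870.25.

£870.25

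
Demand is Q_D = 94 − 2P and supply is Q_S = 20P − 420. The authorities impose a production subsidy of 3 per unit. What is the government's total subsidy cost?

158.18

In inverse form: demand P = 47 − 0.5Q, supply P = 21 + 0.05Q.
Competitive equilibrium: 47 − 0.5Q = 21 + 0.05Q → Q* = 47.2727, P* = 23.3636.
The subsidy lowers effective supply by 3: P = 18 + 0.05Q.
New quantity: 47 − 0.5Q = 18 + 0.05Q → Q' = 52.7273.
Total subsidy cost = 3 × 52.7273 = 158.18.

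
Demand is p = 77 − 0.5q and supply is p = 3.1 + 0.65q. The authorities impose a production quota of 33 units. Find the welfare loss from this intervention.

561.91

Competitive equilibrium: 77 − 0.5q = 3.1 + 0.65q → q* = 64.2609, p* = 44.8696.
At q = 33: demand price = 77 − 0.5·33 = 60.5; supply price = 3.1 + 0.65·33 = 24.55.
Δq = 64.2609 − 33 = 31.2609; wedge = 60.5 − 24.55 = 35.95.
The triangle = ½ × 31.2609 × 35.95 = 561.91.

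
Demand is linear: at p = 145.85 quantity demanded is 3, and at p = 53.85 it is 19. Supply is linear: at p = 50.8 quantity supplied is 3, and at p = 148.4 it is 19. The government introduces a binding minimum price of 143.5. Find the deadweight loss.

343.35

Demand slope = (53.85 − 145.85)/(19 − 3) = −5.75, so p = 163.1 − 5.75q.
Supply slope = (148.4 − 50.8)/(19 − 3) = 6.1, so p = 32.5 + 6.1q.
Competitive equilibrium: 163.1 − 5.75q = 32.5 + 6.1q → q* = 11.0211, p* = 99.7287.
At the floor p = 143.5, quantity demanded = (163.1 − 143.5)/5.75 = 3.4087.
Sellers' marginal cost at q' = 3.4087: 32.5 + 6.1·3.4087 = 53.2931.
Δq = 11.0211 − 3.4087 = 7.6124; wedge = 143.5 − 53.2931 = 90.2069.
Deadweight loss = ½ × 7.6124 × 90.2069 = 343.35.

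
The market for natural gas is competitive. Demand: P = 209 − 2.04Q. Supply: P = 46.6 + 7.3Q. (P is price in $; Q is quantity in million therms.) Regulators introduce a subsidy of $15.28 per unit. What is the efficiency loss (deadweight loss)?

Competitive equilibrium: 209 − 2.04Q = 46.6 + 7.3Q → Q* = 17.3876, P* = 173.5293.
The subsidy lowers effective supply by 15.28: P = 31.32 + 7.3Q.
New quantity: 209 − 2.04Q = 31.32 + 7.3Q → Q' = 19.0236.
Overproduction ΔQ = 19.0236 − 17.3876 = 1.636; wedge = subsidy = 15.28.
Deadweight loss = ½ × 1.636 × 15.28 = $12.50 million.

$12.50 million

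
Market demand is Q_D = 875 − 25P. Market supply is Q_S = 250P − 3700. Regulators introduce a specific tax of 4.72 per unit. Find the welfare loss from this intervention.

In inverse form: demand P = 35 − 0.04Q, supply P = 14.8 + 0.004Q.
Competitive equilibrium: 35 − 0.04Q = 14.8 + 0.004Q → Q* = 459.0909, P* = 16.6364.
With the tax, the buyer price exceeds the seller price by 4.72: (35 − 0.04Q) − (14.8 + 0.004Q) = 4.72 → Q' = 351.8182.
ΔQ = 459.0909 − 351.8182 = 107.2727; the wedge equals the tax, 4.72.
The triangle = ½ × 107.2727 × 4.72 = 253.16.

253.16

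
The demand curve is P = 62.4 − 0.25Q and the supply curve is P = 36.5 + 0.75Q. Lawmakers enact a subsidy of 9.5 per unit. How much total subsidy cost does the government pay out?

336.30

Competitive equilibrium: 62.4 − 0.25Q = 36.5 + 0.75Q → Q* = 25.9, P* = 55.925.
The subsidy lowers effective supply by 9.5: P = 27 + 0.75Q.
New quantity: 62.4 − 0.25Q = 27 + 0.75Q → Q' = 35.4.
Total subsidy cost = 9.5 × 35.4 = 336.30.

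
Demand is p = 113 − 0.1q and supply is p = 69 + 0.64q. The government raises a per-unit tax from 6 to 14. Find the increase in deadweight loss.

108.11

Competitive equilibrium: 113 − 0.1q = 69 + 0.64q → q* = 59.4595, p* = 107.0541.
For a per-unit tax t: Δq = t/0.74, so DWL = ½·t·(t/0.74) = t²/1.48.
At t = 6: DWL = 24.324. At t = 14: DWL = 132.432.
Increase = 132.432 − 24.324 = 108.11.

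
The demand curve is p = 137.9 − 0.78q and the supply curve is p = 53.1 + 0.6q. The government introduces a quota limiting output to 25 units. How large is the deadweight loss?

916.70

Competitive equilibrium: 137.9 − 0.78q = 53.1 + 0.6q → q* = 61.4493, p* = 89.9696.
At q = 25: demand price = 137.9 − 0.78·25 = 118.4; supply price = 53.1 + 0.6·25 = 68.1.
Δq = 61.4493 − 25 = 36.4493; wedge = 118.4 − 68.1 = 50.3.
Deadweight loss = ½ × 36.4493 × 50.3 = 916.70.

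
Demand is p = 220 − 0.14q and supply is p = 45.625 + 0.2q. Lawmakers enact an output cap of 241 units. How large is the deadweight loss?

Competitive equilibrium: 220 − 0.14q = 45.625 + 0.2q → q* = 512.8676, p* = 148.1985.
At q = 241: demand price = 220 − 0.14·241 = 186.26; supply price = 45.625 + 0.2·241 = 93.825.
Δq = 512.8676 − 241 = 271.8676; wedge = 186.26 − 93.825 = 92.435.
Welfare loss = ½ × 271.8676 × 92.435 = 12565.04.

12565.04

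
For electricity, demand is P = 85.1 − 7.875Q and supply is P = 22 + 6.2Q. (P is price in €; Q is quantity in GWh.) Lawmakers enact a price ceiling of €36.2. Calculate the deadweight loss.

€33.84

Competitive equilibrium: 85.1 − 7.875Q = 22 + 6.2Q → Q* = 4.4831, P* = 49.7954.
At the ceiling P = 36.2, quantity supplied = (36.2 − 22)/6.2 = 2.2903.
Willingness to pay at Q' = 2.2903: 85.1 − 7.875·2.2903 = 67.0639.
ΔQ = 4.4831 − 2.2903 = 2.1928; wedge = 67.0639 − 36.2 = 30.8639.
The triangle = ½ × 2.1928 × 30.8639 = €33.84.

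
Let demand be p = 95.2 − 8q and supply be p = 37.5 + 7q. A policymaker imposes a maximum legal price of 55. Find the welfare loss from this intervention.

13.60

Competitive equilibrium: 95.2 − 8q = 37.5 + 7q → q* = 3.8467, p* = 64.4267.
At the ceiling p = 55, quantity supplied = (55 − 37.5)/7 = 2.5.
Willingness to pay at q' = 2.5: 95.2 − 8·2.5 = 75.2.
Δq = 3.8467 − 2.5 = 1.3467; wedge = 75.2 − 55 = 20.2.
DWL = ½ × 1.3467 × 20.2 = 13.60.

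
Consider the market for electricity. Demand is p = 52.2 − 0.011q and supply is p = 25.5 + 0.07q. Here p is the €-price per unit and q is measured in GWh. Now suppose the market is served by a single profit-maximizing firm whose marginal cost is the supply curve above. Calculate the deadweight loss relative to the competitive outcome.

€62.91

Competitive equilibrium: 52.2 − 0.011q = 25.5 + 0.07q → q* = 329.6296, p* = 48.5741.
Marginal revenue: MR = 52.2 − 0.022q. Set MR = MC: 52.2 − 0.022q = 25.5 + 0.07q → q_m = 290.2174.
Price p_m = 52.2 − 0.011·290.2174 = 49.0076; MC(q_m) = 25.5 + 0.07·290.2174 = 45.8152.
Competitive q* = 329.6296, so Δq = 39.4122; wedge = 49.0076 − 45.8152 = 3.1924.
DWL = ½ × 39.4122 × 3.1924 = €62.91.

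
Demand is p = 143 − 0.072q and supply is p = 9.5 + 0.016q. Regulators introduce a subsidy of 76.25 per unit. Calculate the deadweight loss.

Competitive equilibrium: 143 − 0.072q = 9.5 + 0.016q → q* = 1517.04545, p* = 33.77273.
The subsidy lowers effective supply by 76.25: p = 0.016q − 66.75.
New quantity: 143 − 0.072q = 0.016q − 66.75 → q' = 2383.52273.
Overproduction Δq = 2383.52273 − 1517.04545 = 866.47728; wedge = subsidy = 76.25.
Welfare loss = ½ × 866.47728 × 76.25 = 33034.45.

33034.45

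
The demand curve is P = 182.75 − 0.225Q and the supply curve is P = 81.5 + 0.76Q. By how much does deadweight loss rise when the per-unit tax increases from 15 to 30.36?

353.67

Competitive equilibrium: 182.75 − 0.225Q = 81.5 + 0.76Q → Q* = 102.7919, P* = 159.6218.
For a per-unit tax t: ΔQ = t/0.985, so DWL = ½·t·(t/0.985) = t²/1.97.
At t = 15: DWL = 114.213. At t = 30.36: DWL = 467.883.
Increase = 467.883 − 114.213 = 353.67.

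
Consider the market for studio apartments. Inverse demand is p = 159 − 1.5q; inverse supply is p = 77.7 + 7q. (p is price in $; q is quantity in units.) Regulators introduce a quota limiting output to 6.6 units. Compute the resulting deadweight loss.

Competitive equilibrium: 159 − 1.5q = 77.7 + 7q → q* = 9.5647, p* = 144.6529.
At q = 6.6: demand price = 159 − 1.5·6.6 = 149.1; supply price = 77.7 + 7·6.6 = 123.9.
Δq = 9.5647 − 6.6 = 2.9647; wedge = 149.1 − 123.9 = 25.2.
Deadweight loss = ½ × 2.9647 × 25.2 = $37.36.

$37.36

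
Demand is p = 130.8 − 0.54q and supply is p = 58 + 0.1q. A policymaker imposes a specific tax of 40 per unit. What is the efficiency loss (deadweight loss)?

1250

Competitive equilibrium: 130.8 − 0.54q = 58 + 0.1q → q* = 113.75, p* = 69.375.
With the tax, the buyer price exceeds the seller price by 40: (130.8 − 0.54q) − (58 + 0.1q) = 40 → q' = 51.25.
Δq = 113.75 − 51.25 = 62.5; the wedge equals the tax, 40.
DWL = ½ × 62.5 × 40 = 1250.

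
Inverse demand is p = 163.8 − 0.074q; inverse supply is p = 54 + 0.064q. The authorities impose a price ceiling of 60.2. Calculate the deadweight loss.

33691.98

Competitive equilibrium: 163.8 − 0.074q = 54 + 0.064q → q* = 795.65217, p* = 104.92174.
At the ceiling p = 60.2, quantity supplied = (60.2 − 54)/0.064 = 96.875.
Willingness to pay at q' = 96.875: 163.8 − 0.074·96.875 = 156.63125.
Δq = 795.65217 − 96.875 = 698.77717; wedge = 156.63125 − 60.2 = 96.43125.
The triangle = ½ × 698.77717 × 96.43125 = 33691.98.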